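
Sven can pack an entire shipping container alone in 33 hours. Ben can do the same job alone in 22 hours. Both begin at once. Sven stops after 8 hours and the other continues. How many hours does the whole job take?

50/3 hours

In the first 8 hours the combined rate is 5/66, so 20/33 of the job is done, leaving 13/33.
After Sven leaves the rate is 1/22 per hour; the remaining 13/33 takes 26/3 hours.
Total = 8 + 26/3 = 50/3 hours.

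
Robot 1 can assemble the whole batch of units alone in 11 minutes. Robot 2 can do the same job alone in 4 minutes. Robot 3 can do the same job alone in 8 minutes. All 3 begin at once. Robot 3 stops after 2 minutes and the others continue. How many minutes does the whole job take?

11/5 minutes

In the first 2 minutes the combined rate is 41/88, so 41/44 of the job is done, leaving 3/44.
After robot 3 leaves the rate is 15/44 per minute; the remaining 3/44 takes 1/5 minutes.
Total = 2 + 1/5 = 11/5 minutes.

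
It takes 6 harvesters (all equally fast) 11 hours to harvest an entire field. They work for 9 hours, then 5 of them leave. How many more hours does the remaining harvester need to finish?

12 hours

One harvester does 1/66 of the job per hour.
After 9 hours with 6 harvesters, 9/11 is done (2/11 left).
With 1 harvester the rate is 1/66, so the rest takes 2/11 ÷ 1/66 = 12 hours.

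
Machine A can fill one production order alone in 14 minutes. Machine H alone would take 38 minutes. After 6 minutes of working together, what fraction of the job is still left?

Combined rate: 1/14 + 1/38 = (19 + 7)/266 = 26/266 = 13/133 per minute.
In 6 minutes they complete 6·13/133 = 78/133 of the job.
So 55/133 remains.

55/133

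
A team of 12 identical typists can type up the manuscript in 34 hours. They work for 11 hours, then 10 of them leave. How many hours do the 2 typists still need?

One typist does 1/408 of the job per hour.
After 11 hours with 12 typists, 11/34 is done (23/34 left).
With 2 typists the rate is 2/408 = 1/204, so the rest takes 23/34 ÷ 1/204 = 138 hours.

138 hours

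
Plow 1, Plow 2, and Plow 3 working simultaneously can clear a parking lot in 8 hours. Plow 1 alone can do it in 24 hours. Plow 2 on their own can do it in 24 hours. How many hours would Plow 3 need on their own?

Combined rate is 1/8 per hour.
Known contribution: 1/24 + 1/24 = (1 + 1)/24 = 2/24 = 1/12 per hour.
So Plow 3's rate is 1/8 − 1/12 = 1/24, meaning 24 hours alone.

24 hours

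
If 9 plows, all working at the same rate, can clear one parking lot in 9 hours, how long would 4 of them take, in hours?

81/4 hours

Total work is 9·9 = 81 plow-hours.
With 4 plows: 81/4 hours.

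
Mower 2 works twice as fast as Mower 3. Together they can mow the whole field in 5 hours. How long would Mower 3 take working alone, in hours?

Let Mower 3's rate be r; then Mower 2's rate is 2r, so together (2 + 1)r = 3r = 1/5.
Thus r = 1/15 per hour.
Mower 3 alone: 15 hours; Mower 2 alone: 15/2 hours.

15 hours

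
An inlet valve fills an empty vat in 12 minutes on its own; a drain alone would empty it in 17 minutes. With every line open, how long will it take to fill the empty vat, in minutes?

Net rate = 1/12 − 1/17 = (17 − 12)/204 = 5/204 per minute.
Filling time = 1 ÷ (5/204) = 204/5 minutes.

204/5 minutes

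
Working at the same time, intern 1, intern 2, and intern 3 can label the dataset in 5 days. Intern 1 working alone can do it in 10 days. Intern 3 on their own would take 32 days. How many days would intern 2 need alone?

160/11 days

Combined rate is 1/5 per day.
Known contribution: 1/10 + 1/32 = (16 + 5)/160 = 21/160 per day.
So intern 2's rate is 1/5 − 21/160 = 11/160, meaning 160/11 days alone.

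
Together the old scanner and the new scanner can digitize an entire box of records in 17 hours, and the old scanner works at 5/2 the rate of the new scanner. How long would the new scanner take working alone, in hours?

Let the new scanner's rate be r; then the old scanner's rate is (5/2)r, so together (5/2 + 1)r = (7/2)r = 1/17.
Thus r = 2/119 per hour.
The new scanner alone: 119/2 hours; the old scanner alone: 119/5 hours.

119/2 hours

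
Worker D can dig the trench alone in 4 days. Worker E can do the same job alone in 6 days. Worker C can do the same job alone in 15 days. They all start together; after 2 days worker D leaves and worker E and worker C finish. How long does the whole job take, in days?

In the first 2 days the combined rate is 29/60, so 29/30 of the job is done, leaving 1/30.
After worker D leaves the rate is 7/30 per day; the remaining 1/30 takes 1/7 days.
Total = 2 + 1/7 = 15/7 days.

15/7 days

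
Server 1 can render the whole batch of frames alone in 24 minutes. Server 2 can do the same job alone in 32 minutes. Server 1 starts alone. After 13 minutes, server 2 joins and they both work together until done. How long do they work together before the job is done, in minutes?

In the first 13 minutes server 1 alone does 13/24 of the job, leaving 11/24.
Once everyone is working, combined rate: 1/24 + 1/32 = (4 + 3)/96 = 7/96 per minute.
Remaining 11/24 at 7/96 per minute takes 44/7 minutes.

44/7 minutes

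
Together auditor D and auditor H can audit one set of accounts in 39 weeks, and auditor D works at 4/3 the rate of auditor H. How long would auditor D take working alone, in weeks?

Let auditor H's rate be r; then auditor D's rate is (4/3)r, so together (4/3 + 1)r = (7/3)r = 1/39.
Thus r = 1/91 per week.
Auditor H alone: 91 weeks; auditor D alone: 273/4 weeks.

273/4 weeks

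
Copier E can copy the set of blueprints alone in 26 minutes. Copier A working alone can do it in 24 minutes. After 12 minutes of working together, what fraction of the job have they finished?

Combined rate: 1/26 + 1/24 = (12 + 13)/312 = 25/312 per minute.
In 12 minutes they complete 12·25/312 = 25/26 of the job.

25/26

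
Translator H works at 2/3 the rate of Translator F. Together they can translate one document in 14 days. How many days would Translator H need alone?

35 days

Let Translator F's rate be r; then Translator H's rate is (2/3)r, so together (2/3 + 1)r = (5/3)r = 1/14.
Thus r = 3/70 per day.
Translator F alone: 70/3 days; Translator H alone: 35 days.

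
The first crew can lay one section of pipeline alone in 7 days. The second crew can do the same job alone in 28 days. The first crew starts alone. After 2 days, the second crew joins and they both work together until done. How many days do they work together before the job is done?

In the first 2 days the first crew alone does 2/7 of the job, leaving 5/7.
Once everyone is working, combined rate: 1/7 + 1/28 = (4 + 1)/28 = 5/28 per day.
Remaining 5/7 at 5/28 per day takes 4 days.

4 days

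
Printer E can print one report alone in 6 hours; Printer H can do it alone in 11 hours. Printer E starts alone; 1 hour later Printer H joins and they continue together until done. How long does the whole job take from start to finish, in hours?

In 1 hour Printer E does 1/6 of the job, leaving 5/6.
Printer E and Printer H together work at 17/66 per hour, so finishing takes 5/6 ÷ 17/66 = 55/17 hours.
Total time = 1 + 55/17 = 72/17 hours.

72/17 hours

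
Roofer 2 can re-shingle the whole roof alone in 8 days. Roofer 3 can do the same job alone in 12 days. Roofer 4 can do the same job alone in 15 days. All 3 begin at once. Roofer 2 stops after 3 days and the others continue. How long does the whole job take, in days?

25/6 days

In the first 3 days the combined rate is 11/40, so 33/40 of the job is done, leaving 7/40.
After Roofer 2 leaves the rate is 3/20 per day; the remaining 7/40 takes 7/6 days.
Total = 3 + 7/6 = 25/6 days.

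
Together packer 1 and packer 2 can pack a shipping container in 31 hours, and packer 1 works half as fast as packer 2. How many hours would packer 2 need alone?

93/2 hours

Let packer 2's rate be r; then packer 1's rate is (1/2)r, so together (1/2 + 1)r = (3/2)r = 1/31.
Thus r = 2/93 per hour.
Packer 2 alone: 93/2 hours; packer 1 alone: 93 hours.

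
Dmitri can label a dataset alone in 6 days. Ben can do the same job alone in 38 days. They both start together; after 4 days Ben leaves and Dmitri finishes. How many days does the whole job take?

102/19 days

In the first 4 days the combined rate is 11/57, so 44/57 of the job is done, leaving 13/57.
After Ben leaves the rate is 1/6 per day; the remaining 13/57 takes 26/19 days.
Total = 4 + 26/19 = 102/19 days.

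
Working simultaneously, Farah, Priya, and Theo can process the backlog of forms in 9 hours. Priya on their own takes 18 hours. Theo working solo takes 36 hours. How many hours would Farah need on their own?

36 hours

Combined rate is 1/9 per hour.
Known contribution: 1/18 + 1/36 = (2 + 1)/36 = 3/36 = 1/12 per hour.
So Farah's rate is 1/9 − 1/12 = 1/36, meaning 36 hours alone.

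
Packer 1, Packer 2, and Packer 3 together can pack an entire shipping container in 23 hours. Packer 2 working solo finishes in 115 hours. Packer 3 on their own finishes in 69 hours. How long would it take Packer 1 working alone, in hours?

345/7 hours

Combined rate is 1/23 per hour.
Known contribution: 1/115 + 1/69 = (3 + 5)/345 = 8/345 per hour.
So Packer 1's rate is 1/23 − 8/345 = 7/345, meaning 345/7 hours alone.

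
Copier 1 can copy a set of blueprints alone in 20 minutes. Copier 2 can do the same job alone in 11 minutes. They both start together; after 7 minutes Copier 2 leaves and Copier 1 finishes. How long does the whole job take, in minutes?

80/11 minutes

In the first 7 minutes the combined rate is 31/220, so 217/220 of the job is done, leaving 3/220.
After Copier 2 leaves the rate is 1/20 per minute; the remaining 3/220 takes 3/11 minutes.
Total = 7 + 3/11 = 80/11 minutes.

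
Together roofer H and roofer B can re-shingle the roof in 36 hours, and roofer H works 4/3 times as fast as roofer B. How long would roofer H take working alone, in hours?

Let roofer B's rate be r; then roofer H's rate is (4/3)r, so together (4/3 + 1)r = (7/3)r = 1/36.
Thus r = 1/84 per hour.
Roofer B alone: 84 hours; roofer H alone: 63 hours.

63 hours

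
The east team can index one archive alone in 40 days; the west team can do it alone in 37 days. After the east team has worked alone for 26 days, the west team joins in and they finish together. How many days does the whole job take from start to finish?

In 26 days the east team does 26/40 = 13/20 of the job, leaving 7/20.
The east team and the west team together work at 77/1480 per day, so finishing takes 7/20 ÷ 77/1480 = 74/11 days.
Total time = 26 + 74/11 = 360/11 days.

360/11 days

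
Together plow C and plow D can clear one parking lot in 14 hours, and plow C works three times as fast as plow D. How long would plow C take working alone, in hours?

Let plow D's rate be r; then plow C's rate is 3r, so together (3 + 1)r = 4r = 1/14.
Thus r = 1/56 per hour.
Plow D alone: 56 hours; plow C alone: 56/3 hours.

56/3 hours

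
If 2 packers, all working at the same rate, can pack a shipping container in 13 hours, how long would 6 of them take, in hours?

13/3 hours

Total work is 2·13 = 26 packer-hours.
With 6 packers: 26/6 = 13/3 hours.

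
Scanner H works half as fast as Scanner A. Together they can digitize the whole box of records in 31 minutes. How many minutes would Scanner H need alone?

Let Scanner A's rate be r; then Scanner H's rate is (1/2)r, so together (1/2 + 1)r = (3/2)r = 1/31.
Thus r = 2/93 per minute.
Scanner A alone: 93/2 minutes; Scanner H alone: 93 minutes.

93 minutes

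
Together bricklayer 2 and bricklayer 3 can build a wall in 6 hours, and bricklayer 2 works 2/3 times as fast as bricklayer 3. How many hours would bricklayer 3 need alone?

Let bricklayer 3's rate be r; then bricklayer 2's rate is (2/3)r, so together (2/3 + 1)r = (5/3)r = 1/6.
Thus r = 1/10 per hour.
Bricklayer 3 alone: 10 hours; bricklayer 2 alone: 15 hours.

10 hours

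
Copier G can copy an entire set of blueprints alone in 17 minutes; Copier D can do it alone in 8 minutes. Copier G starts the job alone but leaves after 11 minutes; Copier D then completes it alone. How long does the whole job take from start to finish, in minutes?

In 11 minutes Copier G does 11/17 of the job, leaving 6/17.
Copier D works at 1/8 per minute, so finishing takes 6/17 ÷ 1/8 = 48/17 minutes.
Total time = 11 + 48/17 = 235/17 minutes.

235/17 minutes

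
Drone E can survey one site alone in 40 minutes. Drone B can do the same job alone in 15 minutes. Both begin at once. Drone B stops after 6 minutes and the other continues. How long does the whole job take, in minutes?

In the first 6 minutes the combined rate is 11/120, so 11/20 of the job is done, leaving 9/20.
After Drone B leaves the rate is 1/40 per minute; the remaining 9/20 takes 18 minutes.
Total = 6 + 18 = 24 minutes.

24 minutes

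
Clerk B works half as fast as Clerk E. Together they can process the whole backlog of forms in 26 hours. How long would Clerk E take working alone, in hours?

Let Clerk E's rate be r; then Clerk B's rate is (1/2)r, so together (1/2 + 1)r = (3/2)r = 1/26.
Thus r = 1/39 per hour.
Clerk E alone: 39 hours; Clerk B alone: 78 hours.

39 hours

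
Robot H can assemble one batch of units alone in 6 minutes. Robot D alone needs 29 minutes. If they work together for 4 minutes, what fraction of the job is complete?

70/87

Combined rate: 1/6 + 1/29 = (29 + 6)/174 = 35/174 per minute.
In 4 minutes they complete 4·35/174 = 70/87 of the job.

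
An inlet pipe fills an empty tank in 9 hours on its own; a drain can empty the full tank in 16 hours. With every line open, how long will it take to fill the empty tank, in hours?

144/7 hours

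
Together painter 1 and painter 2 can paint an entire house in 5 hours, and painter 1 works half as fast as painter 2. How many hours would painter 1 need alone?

15 hours

Let painter 2's rate be r; then painter 1's rate is (1/2)r, so together (1/2 + 1)r = (3/2)r = 1/5.
Thus r = 2/15 per hour.
Painter 2 alone: 15/2 hours; painter 1 alone: 15 hours.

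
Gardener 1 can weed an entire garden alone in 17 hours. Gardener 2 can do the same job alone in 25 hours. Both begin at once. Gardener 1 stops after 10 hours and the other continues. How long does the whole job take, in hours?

In the first 10 hours the combined rate is 42/425, so 84/85 of the job is done, leaving 1/85.
After gardener 1 leaves the rate is 1/25 per hour; the remaining 1/85 takes 5/17 hours.
Total = 10 + 5/17 = 175/17 hours.

175/17 hours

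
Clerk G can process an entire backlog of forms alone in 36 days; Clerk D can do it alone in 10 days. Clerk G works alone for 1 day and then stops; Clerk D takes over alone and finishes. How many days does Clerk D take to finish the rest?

175/18 days

In 1 day Clerk G does 1/36 of the job, leaving 35/36.
Clerk D works at 1/10 per day, so finishing takes 35/36 ÷ 1/10 = 175/18 days.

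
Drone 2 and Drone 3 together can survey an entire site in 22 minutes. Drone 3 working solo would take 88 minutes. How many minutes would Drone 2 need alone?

Combined rate is 1/22 per minute.
Known contribution: 1/88 per minute.
So Drone 2's rate is 1/22 − 1/88 = 3/88, meaning 88/3 minutes alone.

88/3 minutes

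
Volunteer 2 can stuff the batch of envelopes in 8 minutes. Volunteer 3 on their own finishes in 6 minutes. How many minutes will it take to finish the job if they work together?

With two workers the combined time is the product over the sum: 8·6/(8+6) = 48/14 = 24/7 minutes.

24/7 minutes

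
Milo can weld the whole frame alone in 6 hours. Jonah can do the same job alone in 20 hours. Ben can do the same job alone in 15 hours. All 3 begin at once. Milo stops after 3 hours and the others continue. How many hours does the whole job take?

30/7 hours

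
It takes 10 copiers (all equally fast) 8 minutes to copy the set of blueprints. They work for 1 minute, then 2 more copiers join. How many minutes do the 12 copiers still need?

35/6 minutes

One copier does 1/80 of the job per minute.
After 1 minute with 10 copiers, 1/8 is done (7/8 left).
With 12 copiers the rate is 12/80 = 3/20, so the rest takes 7/8 ÷ 3/20 = 35/6 minutes.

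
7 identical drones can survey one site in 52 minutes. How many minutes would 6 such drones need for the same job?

182/3 minutes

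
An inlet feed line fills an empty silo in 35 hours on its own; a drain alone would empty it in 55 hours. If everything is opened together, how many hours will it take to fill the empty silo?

Net rate = 1/35 − 1/55 = (11 − 7)/385 = 4/385 per hour.
Filling time = 1 ÷ (4/385) = 385/4 hours.

385/4 hours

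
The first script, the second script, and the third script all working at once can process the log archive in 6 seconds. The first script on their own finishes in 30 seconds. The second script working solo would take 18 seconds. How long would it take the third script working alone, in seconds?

90/7 seconds

Combined rate is 1/6 per second.
Known contribution: 1/30 + 1/18 = (3 + 5)/90 = 8/90 = 4/45 per second.
So the third script's rate is 1/6 − 4/45 = 7/90, meaning 90/7 seconds alone.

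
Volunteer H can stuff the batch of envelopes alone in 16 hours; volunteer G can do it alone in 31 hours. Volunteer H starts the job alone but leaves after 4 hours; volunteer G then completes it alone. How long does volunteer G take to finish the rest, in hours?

In 4 hours volunteer H does 4/16 = 1/4 of the job, leaving 3/4.
Volunteer G works at 1/31 per hour, so finishing takes 3/4 ÷ 1/31 = 93/4 hours.

93/4 hours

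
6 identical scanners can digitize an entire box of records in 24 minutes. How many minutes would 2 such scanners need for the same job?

72 minutes

Total work is 6·24 = 144 scanner-minutes.
With 2 scanners: 144/2 = 72 minutes.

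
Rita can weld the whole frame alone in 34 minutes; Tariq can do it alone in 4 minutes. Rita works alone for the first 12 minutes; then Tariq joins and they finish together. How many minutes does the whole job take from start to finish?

272/19 minutes

In 12 minutes Rita does 12/34 = 6/17 of the job, leaving 11/17.
Rita and Tariq together work at 19/68 per minute, so finishing takes 11/17 ÷ 19/68 = 44/19 minutes.
Total time = 12 + 44/19 = 272/19 minutes.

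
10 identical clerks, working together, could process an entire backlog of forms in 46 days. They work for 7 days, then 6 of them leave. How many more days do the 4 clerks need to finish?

195/2 days

One clerk does 1/460 of the job per day.
After 7 days with 10 clerks, 7/46 is done (39/46 left).
With 4 clerks the rate is 4/460 = 1/115, so the rest takes 39/46 ÷ 1/115 = 195/2 days.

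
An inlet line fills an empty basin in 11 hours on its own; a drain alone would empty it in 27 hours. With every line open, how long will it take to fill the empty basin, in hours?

297/16 hours

Net rate = 1/11 − 1/27 = (27 − 11)/297 = 16/297 per hour.
Filling time = 1 ÷ (16/297) = 297/16 hours.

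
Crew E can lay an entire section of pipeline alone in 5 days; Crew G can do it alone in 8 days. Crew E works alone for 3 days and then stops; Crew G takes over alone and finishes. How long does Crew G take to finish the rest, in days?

16/5 days

In 3 days Crew E does 3/5 of the job, leaving 2/5.
Crew G works at 1/8 per day, so finishing takes 2/5 ÷ 1/8 = 16/5 days.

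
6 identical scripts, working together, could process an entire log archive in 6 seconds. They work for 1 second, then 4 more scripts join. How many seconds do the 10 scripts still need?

One script does 1/36 of the job per second.
After 1 second with 6 scripts, 1/6 is done (5/6 left).
With 10 scripts the rate is 10/36 = 5/18, so the rest takes 5/6 ÷ 5/18 = 3 seconds.

3 seconds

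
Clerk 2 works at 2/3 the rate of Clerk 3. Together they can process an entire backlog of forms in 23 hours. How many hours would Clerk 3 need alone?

115/3 hours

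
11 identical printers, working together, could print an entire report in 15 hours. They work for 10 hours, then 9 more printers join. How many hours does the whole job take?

51/4 hours

One printer does 1/165 of the job per hour.
After 10 hours with 11 printers, 2/3 is done (1/3 left).
With 20 printers the rate is 20/165 = 4/33, so the rest takes 1/3 ÷ 4/33 = 11/4 hours.
Total = 10 + 11/4 = 51/4 hours.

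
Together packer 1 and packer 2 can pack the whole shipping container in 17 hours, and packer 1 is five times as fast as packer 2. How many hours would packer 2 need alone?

102 hours

Let packer 2's rate be r; then packer 1's rate is 5r, so together (5 + 1)r = 6r = 1/17.
Thus r = 1/102 per hour.
Packer 2 alone: 102 hours; packer 1 alone: 102/5 hours.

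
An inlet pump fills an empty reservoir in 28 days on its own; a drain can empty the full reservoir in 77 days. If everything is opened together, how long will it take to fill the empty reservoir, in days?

Net rate = 1/28 − 1/77 = (11 − 4)/308 = 7/308 = 1/44 per day.
Filling time = 1 ÷ (1/44) = 44 days.

44 days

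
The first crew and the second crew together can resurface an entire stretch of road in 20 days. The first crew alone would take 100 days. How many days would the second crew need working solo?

25 days

Combined rate is 1/20 per day.
Known contribution: 1/100 per day.
So the second crew's rate is 1/20 − 1/100 = 1/25, meaning 25 days alone.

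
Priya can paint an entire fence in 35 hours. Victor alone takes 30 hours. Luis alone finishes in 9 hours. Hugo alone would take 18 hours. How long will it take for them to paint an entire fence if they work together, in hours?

35/8 hours

Combined rate: 1/35 + 1/30 + 1/9 + 1/18 = (18 + 21 + 70 + 35)/630 = 144/630 = 8/35 per hour.
Time = 1 ÷ (8/35) = 35/8 hours.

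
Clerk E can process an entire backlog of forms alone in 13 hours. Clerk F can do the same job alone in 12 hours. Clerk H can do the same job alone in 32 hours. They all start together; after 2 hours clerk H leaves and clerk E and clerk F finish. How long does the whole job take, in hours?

In the first 2 hours the combined rate is 239/1248, so 239/624 of the job is done, leaving 385/624.
After clerk H leaves the rate is 25/156 per hour; the remaining 385/624 takes 77/20 hours.
Total = 2 + 77/20 = 117/20 hours.

117/20 hours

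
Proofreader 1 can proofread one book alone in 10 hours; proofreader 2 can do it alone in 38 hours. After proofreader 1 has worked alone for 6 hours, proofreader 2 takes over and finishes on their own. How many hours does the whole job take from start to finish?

106/5 hours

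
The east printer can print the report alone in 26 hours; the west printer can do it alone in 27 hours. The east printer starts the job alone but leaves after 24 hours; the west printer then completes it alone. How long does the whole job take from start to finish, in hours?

In 24 hours the east printer does 24/26 = 12/13 of the job, leaving 1/13.
The west printer works at 1/27 per hour, so finishing takes 1/13 ÷ 1/27 = 27/13 hours.
Total time = 24 + 27/13 = 339/13 hours.

339/13 hours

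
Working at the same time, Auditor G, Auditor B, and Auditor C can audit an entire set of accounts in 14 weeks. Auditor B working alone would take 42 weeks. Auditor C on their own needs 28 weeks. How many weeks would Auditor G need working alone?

84 weeks

Combined rate is 1/14 per week.
Known contribution: 1/42 + 1/28 = (2 + 3)/84 = 5/84 per week.
So Auditor G's rate is 1/14 − 5/84 = 1/84, meaning 84 weeks alone.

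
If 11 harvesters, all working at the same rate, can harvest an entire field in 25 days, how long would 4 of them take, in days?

Total work is 11·25 = 275 harvester-days.
With 4 harvesters: 275/4 days.

275/4 days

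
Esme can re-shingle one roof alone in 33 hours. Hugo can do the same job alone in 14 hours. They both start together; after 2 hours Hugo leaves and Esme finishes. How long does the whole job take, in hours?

In the first 2 hours the combined rate is 47/462, so 47/231 of the job is done, leaving 184/231.
After Hugo leaves the rate is 1/33 per hour; the remaining 184/231 takes 184/7 hours.
Total = 2 + 184/7 = 198/7 hours.

198/7 hours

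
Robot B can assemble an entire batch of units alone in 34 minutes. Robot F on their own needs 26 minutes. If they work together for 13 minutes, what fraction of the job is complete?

15/17

Combined rate: 1/34 + 1/26 = (13 + 17)/442 = 30/442 = 15/221 per minute.
In 13 minutes they complete 13·15/221 = 15/17 of the job.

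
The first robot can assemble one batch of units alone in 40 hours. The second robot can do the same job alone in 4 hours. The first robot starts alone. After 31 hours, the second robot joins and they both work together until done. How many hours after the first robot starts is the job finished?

350/11 hours

In the first 31 hours the first robot alone does 31/40 of the job, leaving 9/40.
Once everyone is working, combined rate: 1/40 + 1/4 = (1 + 10)/40 = 11/40 per hour.
Remaining 9/40 at 11/40 per hour takes 9/11 hours.
Total from the start = 31 + 9/11 = 350/11 hours.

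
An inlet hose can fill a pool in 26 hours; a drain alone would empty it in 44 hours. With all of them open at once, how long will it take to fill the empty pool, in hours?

Net rate = 1/26 − 1/44 = (22 − 13)/572 = 9/572 per hour.
Filling time = 1 ÷ (9/572) = 572/9 hours.

572/9 hours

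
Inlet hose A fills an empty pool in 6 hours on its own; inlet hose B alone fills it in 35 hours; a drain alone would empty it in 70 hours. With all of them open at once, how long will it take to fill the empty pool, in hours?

105/19 hours

Net rate = 1/6 + 1/35 − 1/70 = (35 + 6 − 3)/210 = 38/210 = 19/105 per hour.
Filling time = 1 ÷ (19/105) = 105/19 hours.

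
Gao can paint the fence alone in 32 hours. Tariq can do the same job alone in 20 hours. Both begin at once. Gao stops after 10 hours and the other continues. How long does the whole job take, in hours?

55/4 hours

In the first 10 hours the combined rate is 13/160, so 13/16 of the job is done, leaving 3/16.
After Gao leaves the rate is 1/20 per hour; the remaining 3/16 takes 15/4 hours.
Total = 10 + 15/4 = 55/4 hours.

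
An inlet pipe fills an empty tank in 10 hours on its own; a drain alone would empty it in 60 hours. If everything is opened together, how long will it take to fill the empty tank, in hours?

12 hours

Net rate = 1/10 − 1/60 = (6 − 1)/60 = 5/60 = 1/12 per hour.
Filling time = 1 ÷ (1/12) = 12 hours.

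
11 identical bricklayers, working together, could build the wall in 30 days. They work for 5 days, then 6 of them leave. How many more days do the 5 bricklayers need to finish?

One bricklayer does 1/330 of the job per day.
After 5 days with 11 bricklayers, 1/6 is done (5/6 left).
With 5 bricklayers the rate is 5/330 = 1/66, so the rest takes 5/6 ÷ 1/66 = 55 days.

55 days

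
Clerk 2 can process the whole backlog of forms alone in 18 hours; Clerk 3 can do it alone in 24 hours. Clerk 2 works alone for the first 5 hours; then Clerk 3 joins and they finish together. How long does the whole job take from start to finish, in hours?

In 5 hours Clerk 2 does 5/18 of the job, leaving 13/18.
Clerk 2 and Clerk 3 together work at 7/72 per hour, so finishing takes 13/18 ÷ 7/72 = 52/7 hours.
Total time = 5 + 52/7 = 87/7 hours.

87/7 hours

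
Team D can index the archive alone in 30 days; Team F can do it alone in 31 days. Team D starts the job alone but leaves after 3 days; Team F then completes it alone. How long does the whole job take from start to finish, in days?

309/10 days

In 3 days Team D does 3/30 = 1/10 of the job, leaving 9/10.
Team F works at 1/31 per day, so finishing takes 9/10 ÷ 1/31 = 279/10 days.
Total time = 3 + 279/10 = 309/10 days.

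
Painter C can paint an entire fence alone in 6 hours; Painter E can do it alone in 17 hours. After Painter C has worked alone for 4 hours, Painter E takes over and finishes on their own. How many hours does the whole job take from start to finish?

29/3 hours

In 4 hours Painter C does 4/6 = 2/3 of the job, leaving 1/3.
Painter E works at 1/17 per hour, so finishing takes 1/3 ÷ 1/17 = 17/3 hours.
Total time = 4 + 17/3 = 29/3 hours.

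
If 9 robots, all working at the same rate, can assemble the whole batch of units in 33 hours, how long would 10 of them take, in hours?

297/10 hours

Total work is 9·33 = 297 robot-hours.
With 10 robots: 297/10 hours.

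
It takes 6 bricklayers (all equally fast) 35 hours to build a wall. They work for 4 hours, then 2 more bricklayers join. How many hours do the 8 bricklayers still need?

93/4 hours

One bricklayer does 1/210 of the job per hour.
After 4 hours with 6 bricklayers, 4/35 is done (31/35 left).
With 8 bricklayers the rate is 8/210 = 4/105, so the rest takes 31/35 ÷ 4/105 = 93/4 hours.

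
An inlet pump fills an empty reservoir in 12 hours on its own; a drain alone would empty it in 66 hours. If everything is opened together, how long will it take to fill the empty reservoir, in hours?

Net rate = 1/12 − 1/66 = (11 − 2)/132 = 9/132 = 3/44 per hour.
Filling time = 1 ÷ (3/44) = 44/3 hours.

44/3 hours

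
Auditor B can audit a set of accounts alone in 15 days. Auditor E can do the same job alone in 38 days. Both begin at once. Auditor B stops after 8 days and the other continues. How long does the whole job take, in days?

266/15 days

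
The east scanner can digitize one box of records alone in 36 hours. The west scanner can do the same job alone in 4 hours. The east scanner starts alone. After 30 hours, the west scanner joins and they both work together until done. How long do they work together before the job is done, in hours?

3/5 hours

In the first 30 hours the east scanner alone does 30/36 = 5/6 of the job, leaving 1/6.
Once everyone is working, combined rate: 1/36 + 1/4 = (1 + 9)/36 = 10/36 = 5/18 per hour.
Remaining 1/6 at 5/18 per hour takes 3/5 hours.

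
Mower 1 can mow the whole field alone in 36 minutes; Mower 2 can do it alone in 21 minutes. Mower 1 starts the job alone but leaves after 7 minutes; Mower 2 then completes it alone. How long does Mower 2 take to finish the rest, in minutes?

In 7 minutes Mower 1 does 7/36 of the job, leaving 29/36.
Mower 2 works at 1/21 per minute, so finishing takes 29/36 ÷ 1/21 = 203/12 minutes.

203/12 minutes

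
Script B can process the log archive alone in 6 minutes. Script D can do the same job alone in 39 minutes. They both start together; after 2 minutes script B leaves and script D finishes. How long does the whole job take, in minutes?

26 minutes

In the first 2 minutes the combined rate is 5/26, so 5/13 of the job is done, leaving 8/13.
After script B leaves the rate is 1/39 per minute; the remaining 8/13 takes 24 minutes.
Total = 2 + 24 = 26 minutes.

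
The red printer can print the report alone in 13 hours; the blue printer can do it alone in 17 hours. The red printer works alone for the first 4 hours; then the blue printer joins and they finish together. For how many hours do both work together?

In 4 hours the red printer does 4/13 of the job, leaving 9/13.
The red printer and the blue printer together work at 30/221 per hour, so finishing takes 9/13 ÷ 30/221 = 51/10 hours.

51/10 hours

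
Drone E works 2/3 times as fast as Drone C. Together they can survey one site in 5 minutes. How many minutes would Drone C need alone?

Let Drone C's rate be r; then Drone E's rate is (2/3)r, so together (2/3 + 1)r = (5/3)r = 1/5.
Thus r = 3/25 per minute.
Drone C alone: 25/3 minutes; Drone E alone: 25/2 minutes.

25/3 minutes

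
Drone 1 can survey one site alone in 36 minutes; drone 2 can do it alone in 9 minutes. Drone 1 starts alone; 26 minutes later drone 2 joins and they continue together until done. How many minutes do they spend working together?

In 26 minutes drone 1 does 26/36 = 13/18 of the job, leaving 5/18.
Drone 1 and drone 2 together work at 5/36 per minute, so finishing takes 5/18 ÷ 5/36 = 2 minutes.

2 minutes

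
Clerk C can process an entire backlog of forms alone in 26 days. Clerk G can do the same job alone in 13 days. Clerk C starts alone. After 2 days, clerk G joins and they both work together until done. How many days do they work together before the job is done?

In the first 2 days clerk C alone does 2/26 = 1/13 of the job, leaving 12/13.
Once everyone is working, combined rate: 1/26 + 1/13 = (1 + 2)/26 = 3/26 per day.
Remaining 12/13 at 3/26 per day takes 8 days.

8 days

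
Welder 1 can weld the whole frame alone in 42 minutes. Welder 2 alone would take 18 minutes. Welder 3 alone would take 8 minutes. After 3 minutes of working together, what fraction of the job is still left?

Combined rate: 1/42 + 1/18 + 1/8 = (12 + 28 + 63)/504 = 103/504 per minute.
In 3 minutes they complete 3·103/504 = 103/168 of the job.
So 65/168 remains.

65/168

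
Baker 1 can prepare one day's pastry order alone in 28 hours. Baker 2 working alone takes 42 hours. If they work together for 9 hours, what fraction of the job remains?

Combined rate: 1/28 + 1/42 = (3 + 2)/84 = 5/84 per hour.
In 9 hours they complete 9·5/84 = 15/28 of the job.
So 13/28 remains.

13/28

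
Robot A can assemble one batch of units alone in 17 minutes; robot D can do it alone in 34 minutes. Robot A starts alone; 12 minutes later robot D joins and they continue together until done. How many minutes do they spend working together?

10/3 minutes

In 12 minutes robot A does 12/17 of the job, leaving 5/17.
Robot A and robot D together work at 3/34 per minute, so finishing takes 5/17 ÷ 3/34 = 10/3 minutes.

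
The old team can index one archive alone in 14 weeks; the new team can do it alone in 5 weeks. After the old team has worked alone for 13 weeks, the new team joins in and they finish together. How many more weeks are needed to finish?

In 13 weeks the old team does 13/14 of the job, leaving 1/14.
The old team and the new team together work at 19/70 per week, so finishing takes 1/14 ÷ 19/70 = 5/19 weeks.

5/19 weeks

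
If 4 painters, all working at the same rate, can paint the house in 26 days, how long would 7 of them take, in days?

104/7 days

Total work is 4·26 = 104 painter-days.
With 7 painters: 104/7 days.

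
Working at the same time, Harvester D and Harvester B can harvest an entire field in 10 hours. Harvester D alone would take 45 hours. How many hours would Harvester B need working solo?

90/7 hours

Combined rate is 1/10 per hour.
Known contribution: 1/45 per hour.
So Harvester B's rate is 1/10 − 1/45 = 7/90, meaning 90/7 hours alone.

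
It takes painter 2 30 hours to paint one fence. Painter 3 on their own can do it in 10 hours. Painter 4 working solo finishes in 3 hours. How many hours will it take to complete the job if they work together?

15/7 hours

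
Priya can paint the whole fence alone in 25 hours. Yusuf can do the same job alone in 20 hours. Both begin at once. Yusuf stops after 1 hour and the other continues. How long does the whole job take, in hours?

In the first 1 hour the combined rate is 9/100, so 9/100 of the job is done, leaving 91/100.
After Yusuf leaves the rate is 1/25 per hour; the remaining 91/100 takes 91/4 hours.
Total = 1 + 91/4 = 95/4 hours.

95/4 hours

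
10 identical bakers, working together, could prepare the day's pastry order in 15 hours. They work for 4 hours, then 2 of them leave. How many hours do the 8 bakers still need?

One baker does 1/150 of the job per hour.
After 4 hours with 10 bakers, 4/15 is done (11/15 left).
With 8 bakers the rate is 8/150 = 4/75, so the rest takes 11/15 ÷ 4/75 = 55/4 hours.

55/4 hours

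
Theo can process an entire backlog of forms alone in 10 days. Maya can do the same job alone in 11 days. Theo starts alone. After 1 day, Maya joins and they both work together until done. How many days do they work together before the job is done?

33/7 days

In the first 1 day Theo alone does 1/10 of the job, leaving 9/10.
Once everyone is working, combined rate: 1/10 + 1/11 = (11 + 10)/110 = 21/110 per day.
Remaining 9/10 at 21/110 per day takes 33/7 days.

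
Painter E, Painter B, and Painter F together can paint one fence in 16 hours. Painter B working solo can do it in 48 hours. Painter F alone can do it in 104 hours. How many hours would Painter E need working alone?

156/5 hours

Combined rate is 1/16 per hour.
Known contribution: 1/48 + 1/104 = (13 + 6)/624 = 19/624 per hour.
So Painter E's rate is 1/16 − 19/624 = 5/156, meaning 156/5 hours alone.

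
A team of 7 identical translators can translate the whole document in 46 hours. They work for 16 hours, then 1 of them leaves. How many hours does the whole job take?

51 hours

One translator does 1/322 of the job per hour.
After 16 hours with 7 translators, 8/23 is done (15/23 left).
With 6 translators the rate is 6/322 = 3/161, so the rest takes 15/23 ÷ 3/161 = 35 hours.
Total = 16 + 35 = 51 hours.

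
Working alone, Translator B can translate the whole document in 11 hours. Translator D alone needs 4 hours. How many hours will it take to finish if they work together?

44/15 hours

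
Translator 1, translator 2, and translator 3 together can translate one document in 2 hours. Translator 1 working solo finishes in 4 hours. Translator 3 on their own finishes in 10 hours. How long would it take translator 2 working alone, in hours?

Combined rate is 1/2 per hour.
Known contribution: 1/4 + 1/10 = (5 + 2)/20 = 7/20 per hour.
So translator 2's rate is 1/2 − 7/20 = 3/20, meaning 20/3 hours alone.

20/3 hours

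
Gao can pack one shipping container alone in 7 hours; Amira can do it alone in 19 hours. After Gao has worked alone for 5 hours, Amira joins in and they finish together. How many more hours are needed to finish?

In 5 hours Gao does 5/7 of the job, leaving 2/7.
Gao and Amira together work at 26/133 per hour, so finishing takes 2/7 ÷ 26/133 = 19/13 hours.

19/13 hours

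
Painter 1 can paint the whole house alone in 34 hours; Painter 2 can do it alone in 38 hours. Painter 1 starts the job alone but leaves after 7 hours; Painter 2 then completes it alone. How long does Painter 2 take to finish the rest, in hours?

513/17 hours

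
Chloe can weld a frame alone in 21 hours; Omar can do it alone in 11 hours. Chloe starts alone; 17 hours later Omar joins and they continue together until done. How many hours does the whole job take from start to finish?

147/8 hours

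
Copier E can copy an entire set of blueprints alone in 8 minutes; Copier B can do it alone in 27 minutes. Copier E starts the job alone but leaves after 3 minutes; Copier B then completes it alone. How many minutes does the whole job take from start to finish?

In 3 minutes Copier E does 3/8 of the job, leaving 5/8.
Copier B works at 1/27 per minute, so finishing takes 5/8 ÷ 1/27 = 135/8 minutes.
Total time = 3 + 135/8 = 159/8 minutes.

159/8 minutes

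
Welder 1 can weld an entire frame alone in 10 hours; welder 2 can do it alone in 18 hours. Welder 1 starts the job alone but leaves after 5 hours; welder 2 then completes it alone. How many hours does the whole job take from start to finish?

14 hours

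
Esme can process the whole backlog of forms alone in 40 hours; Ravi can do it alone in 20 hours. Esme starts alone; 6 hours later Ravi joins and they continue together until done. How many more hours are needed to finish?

In 6 hours Esme does 6/40 = 3/20 of the job, leaving 17/20.
Esme and Ravi together work at 3/40 per hour, so finishing takes 17/20 ÷ 3/40 = 34/3 hours.

34/3 hours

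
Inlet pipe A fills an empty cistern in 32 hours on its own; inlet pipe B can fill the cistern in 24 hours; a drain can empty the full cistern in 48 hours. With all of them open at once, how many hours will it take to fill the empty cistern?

Net rate = 1/32 + 1/24 − 1/48 = (3 + 4 − 2)/96 = 5/96 per hour.
Filling time = 1 ÷ (5/96) = 96/5 hours.

96/5 hours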